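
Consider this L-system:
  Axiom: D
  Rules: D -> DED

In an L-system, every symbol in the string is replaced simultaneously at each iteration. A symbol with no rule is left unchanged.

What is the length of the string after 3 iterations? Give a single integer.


Answer: 15

Derivation:
Step 0: length = 1
Step 1: length = 3
Step 2: length = 7
Step 3: length = 15


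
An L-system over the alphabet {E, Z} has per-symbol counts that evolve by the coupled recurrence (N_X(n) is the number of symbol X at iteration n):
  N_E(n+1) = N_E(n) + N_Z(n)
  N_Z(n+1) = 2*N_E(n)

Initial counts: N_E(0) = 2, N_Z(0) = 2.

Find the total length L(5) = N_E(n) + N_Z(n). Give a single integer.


Answer: 128

Derivation:
Step 0: N_E=2, N_Z=2, L=4
Step 1: N_E=4, N_Z=4, L=8
Step 2: N_E=8, N_Z=8, L=16
Step 3: N_E=16, N_Z=16, L=32
Step 4: N_E=32, N_Z=32, L=64
Step 5: N_E=64, N_Z=64, L=128


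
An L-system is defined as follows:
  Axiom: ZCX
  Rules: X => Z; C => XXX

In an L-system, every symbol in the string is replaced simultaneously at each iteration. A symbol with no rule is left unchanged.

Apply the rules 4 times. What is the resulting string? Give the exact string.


Step 0: ZCX
Step 1: ZXXXZ
Step 2: ZZZZZ
Step 3: ZZZZZ
Step 4: ZZZZZ

Answer: ZZZZZ


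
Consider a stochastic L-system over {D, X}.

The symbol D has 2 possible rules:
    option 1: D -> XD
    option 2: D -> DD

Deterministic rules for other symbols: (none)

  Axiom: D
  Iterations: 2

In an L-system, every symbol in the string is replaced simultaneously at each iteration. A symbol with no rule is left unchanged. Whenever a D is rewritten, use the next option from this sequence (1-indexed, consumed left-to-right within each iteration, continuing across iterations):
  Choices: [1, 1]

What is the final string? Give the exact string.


Step 0: D
Step 1: XD  (used choices [1])
Step 2: XXD  (used choices [1])

Answer: XXD


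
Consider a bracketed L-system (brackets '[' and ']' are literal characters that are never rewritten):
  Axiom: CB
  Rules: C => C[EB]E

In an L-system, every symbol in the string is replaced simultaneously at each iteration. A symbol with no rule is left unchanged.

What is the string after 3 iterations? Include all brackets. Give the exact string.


Step 0: CB
Step 1: C[EB]EB
Step 2: C[EB]E[EB]EB
Step 3: C[EB]E[EB]E[EB]EB

Answer: C[EB]E[EB]E[EB]EB


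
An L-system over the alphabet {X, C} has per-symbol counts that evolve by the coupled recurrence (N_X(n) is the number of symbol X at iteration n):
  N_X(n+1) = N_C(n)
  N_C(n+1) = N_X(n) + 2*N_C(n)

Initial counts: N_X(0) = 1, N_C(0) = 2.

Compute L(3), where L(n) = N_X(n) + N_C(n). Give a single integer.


Step 0: N_X=1, N_C=2, L=3
Step 1: N_X=2, N_C=5, L=7
Step 2: N_X=5, N_C=12, L=17
Step 3: N_X=12, N_C=29, L=41

Answer: 41


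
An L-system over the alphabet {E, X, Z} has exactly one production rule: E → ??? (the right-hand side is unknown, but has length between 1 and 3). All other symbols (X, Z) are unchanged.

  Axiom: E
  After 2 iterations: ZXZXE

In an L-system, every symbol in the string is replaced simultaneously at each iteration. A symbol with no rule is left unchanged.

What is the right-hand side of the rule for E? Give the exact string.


Trying E → ZXE:
  Step 0: E
  Step 1: ZXE
  Step 2: ZXZXE
Matches the given result.

Answer: ZXE


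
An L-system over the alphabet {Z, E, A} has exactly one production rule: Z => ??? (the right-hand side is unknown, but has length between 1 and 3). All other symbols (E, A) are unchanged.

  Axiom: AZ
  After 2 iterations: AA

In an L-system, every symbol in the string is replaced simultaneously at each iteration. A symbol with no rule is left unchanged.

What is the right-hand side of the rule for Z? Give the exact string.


Trying Z => A:
  Step 0: AZ
  Step 1: AA
  Step 2: AA
Matches the given result.

Answer: A


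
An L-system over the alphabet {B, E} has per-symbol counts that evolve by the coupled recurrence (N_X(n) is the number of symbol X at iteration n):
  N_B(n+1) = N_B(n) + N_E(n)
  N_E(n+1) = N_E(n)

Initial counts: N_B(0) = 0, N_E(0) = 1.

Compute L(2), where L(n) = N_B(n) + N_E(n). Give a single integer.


Step 0: N_B=0, N_E=1, L=1
Step 1: N_B=1, N_E=1, L=2
Step 2: N_B=2, N_E=1, L=3

Answer: 3


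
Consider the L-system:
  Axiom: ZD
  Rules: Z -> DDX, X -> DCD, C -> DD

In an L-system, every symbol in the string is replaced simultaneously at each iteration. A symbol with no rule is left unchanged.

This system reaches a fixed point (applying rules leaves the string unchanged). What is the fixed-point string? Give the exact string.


Step 0: ZD
Step 1: DDXD
Step 2: DDDCDD
Step 3: DDDDDDD
Step 4: DDDDDDD  (unchanged — fixed point at step 3)

Answer: DDDDDDD


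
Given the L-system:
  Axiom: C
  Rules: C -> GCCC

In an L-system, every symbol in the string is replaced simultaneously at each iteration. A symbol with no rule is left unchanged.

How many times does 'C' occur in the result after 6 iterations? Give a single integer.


Step 0: length=1, 'C' count=1
Step 1: length=4, 'C' count=3
Step 2: length=13, 'C' count=9
Step 3: length=40, 'C' count=27
Step 4: length=121, 'C' count=81
Step 5: length=364, 'C' count=243
Step 6: length=1093, 'C' count=729
Final string: GGGGGGCCCGCCCGCCCGGCCCGCCCGCCCGGCCCGCCCGCCCGGGCCCGCCCGCCCGGCCCGCCCGCCCGGCCCGCCCGCCCGGGCCCGCCCGCCCGGCCCGCCCGCCCGGCCCGCCCGCCCGGGGCCCGCCCGCCCGGCCCGCCCGCCCGGCCCGCCCGCCCGGGCCCGCCCGCCCGGCCCGCCCGCCCGGCCCGCCCGCCCGGGCCCGCCCGCCCGGCCCGCCCGCCCGGCCCGCCCGCCCGGGGCCCGCCCGCCCGGCCCGCCCGCCCGGCCCGCCCGCCCGGGCCCGCCCGCCCGGCCCGCCCGCCCGGCCCGCCCGCCCGGGCCCGCCCGCCCGGCCCGCCCGCCCGGCCCGCCCGCCCGGGGGCCCGCCCGCCCGGCCCGCCCGCCCGGCCCGCCCGCCCGGGCCCGCCCGCCCGGCCCGCCCGCCCGGCCCGCCCGCCCGGGCCCGCCCGCCCGGCCCGCCCGCCCGGCCCGCCCGCCCGGGGCCCGCCCGCCCGGCCCGCCCGCCCGGCCCGCCCGCCCGGGCCCGCCCGCCCGGCCCGCCCGCCCGGCCCGCCCGCCCGGGCCCGCCCGCCCGGCCCGCCCGCCCGGCCCGCCCGCCCGGGGCCCGCCCGCCCGGCCCGCCCGCCCGGCCCGCCCGCCCGGGCCCGCCCGCCCGGCCCGCCCGCCCGGCCCGCCCGCCCGGGCCCGCCCGCCCGGCCCGCCCGCCCGGCCCGCCCGCCCGGGGGCCCGCCCGCCCGGCCCGCCCGCCCGGCCCGCCCGCCCGGGCCCGCCCGCCCGGCCCGCCCGCCCGGCCCGCCCGCCCGGGCCCGCCCGCCCGGCCCGCCCGCCCGGCCCGCCCGCCCGGGGCCCGCCCGCCCGGCCCGCCCGCCCGGCCCGCCCGCCCGGGCCCGCCCGCCCGGCCCGCCCGCCCGGCCCGCCCGCCCGGGCCCGCCCGCCCGGCCCGCCCGCCCGGCCCGCCCGCCCGGGGCCCGCCCGCCCGGCCCGCCCGCCCGGCCCGCCCGCCCGGGCCCGCCCGCCCGGCCCGCCCGCCCGGCCCGCCCGCCCGGGCCCGCCCGCCCGGCCCGCCCGCCCGGCCCGCCCGCCC

Answer: 729


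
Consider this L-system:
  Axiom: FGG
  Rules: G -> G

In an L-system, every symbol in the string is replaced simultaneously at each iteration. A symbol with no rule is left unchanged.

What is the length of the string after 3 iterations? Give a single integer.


Step 0: length = 3
Step 1: length = 3
Step 2: length = 3
Step 3: length = 3

Answer: 3


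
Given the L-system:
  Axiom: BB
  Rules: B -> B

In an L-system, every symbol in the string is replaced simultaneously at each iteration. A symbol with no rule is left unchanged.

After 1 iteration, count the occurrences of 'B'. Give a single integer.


Answer: 2

Derivation:
Step 0: BB  (2 'B')
Step 1: BB  (2 'B')


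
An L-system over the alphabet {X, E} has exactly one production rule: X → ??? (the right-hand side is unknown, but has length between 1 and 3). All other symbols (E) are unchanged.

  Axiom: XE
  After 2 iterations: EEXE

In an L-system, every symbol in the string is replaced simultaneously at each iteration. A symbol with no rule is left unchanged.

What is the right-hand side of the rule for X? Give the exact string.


Answer: EX

Derivation:
Trying X → EX:
  Step 0: XE
  Step 1: EXE
  Step 2: EEXE
Matches the given result.


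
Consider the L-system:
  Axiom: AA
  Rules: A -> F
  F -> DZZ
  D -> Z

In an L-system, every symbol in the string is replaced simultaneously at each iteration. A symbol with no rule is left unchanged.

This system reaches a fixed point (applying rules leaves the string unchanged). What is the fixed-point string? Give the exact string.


Answer: ZZZZZZ

Derivation:
Step 0: AA
Step 1: FF
Step 2: DZZDZZ
Step 3: ZZZZZZ
Step 4: ZZZZZZ  (unchanged — fixed point at step 3)


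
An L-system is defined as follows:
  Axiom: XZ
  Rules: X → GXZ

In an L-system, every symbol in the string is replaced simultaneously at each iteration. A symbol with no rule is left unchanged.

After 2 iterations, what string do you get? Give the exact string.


Answer: GGXZZZ

Derivation:
Step 0: XZ
Step 1: GXZZ
Step 2: GGXZZZ


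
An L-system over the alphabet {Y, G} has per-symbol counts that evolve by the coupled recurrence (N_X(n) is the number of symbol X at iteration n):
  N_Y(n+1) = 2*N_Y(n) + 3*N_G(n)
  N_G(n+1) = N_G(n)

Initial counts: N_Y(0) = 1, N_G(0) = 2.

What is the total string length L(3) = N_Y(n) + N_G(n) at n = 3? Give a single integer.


Answer: 52

Derivation:
Step 0: N_Y=1, N_G=2, L=3
Step 1: N_Y=8, N_G=2, L=10
Step 2: N_Y=22, N_G=2, L=24
Step 3: N_Y=50, N_G=2, L=52


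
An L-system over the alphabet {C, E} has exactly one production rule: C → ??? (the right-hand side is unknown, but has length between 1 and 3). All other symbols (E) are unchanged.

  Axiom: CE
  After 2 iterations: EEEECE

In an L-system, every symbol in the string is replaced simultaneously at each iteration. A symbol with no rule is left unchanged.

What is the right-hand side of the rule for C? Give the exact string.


Answer: EEC

Derivation:
Trying C → EEC:
  Step 0: CE
  Step 1: EECE
  Step 2: EEEECE
Matches the given result.


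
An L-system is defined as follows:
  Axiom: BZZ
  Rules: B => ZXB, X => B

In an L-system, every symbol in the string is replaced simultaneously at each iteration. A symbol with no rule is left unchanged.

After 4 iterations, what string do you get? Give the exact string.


Answer: ZZBZXBZZXBZBZXBZZ

Derivation:
Step 0: BZZ
Step 1: ZXBZZ
Step 2: ZBZXBZZ
Step 3: ZZXBZBZXBZZ
Step 4: ZZBZXBZZXBZBZXBZZ


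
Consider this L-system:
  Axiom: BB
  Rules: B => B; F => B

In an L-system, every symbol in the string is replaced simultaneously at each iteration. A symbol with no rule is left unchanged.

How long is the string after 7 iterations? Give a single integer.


Step 0: length = 2
Step 1: length = 2
Step 2: length = 2
Step 3: length = 2
Step 4: length = 2
Step 5: length = 2
Step 6: length = 2
Step 7: length = 2

Answer: 2


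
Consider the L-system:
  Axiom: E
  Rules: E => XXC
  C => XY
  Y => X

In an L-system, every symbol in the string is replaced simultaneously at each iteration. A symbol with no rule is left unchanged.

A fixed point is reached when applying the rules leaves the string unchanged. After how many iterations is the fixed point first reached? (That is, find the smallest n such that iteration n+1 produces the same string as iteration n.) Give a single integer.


Step 0: E
Step 1: XXC
Step 2: XXXY
Step 3: XXXX
Step 4: XXXX  (unchanged — fixed point at step 3)

Answer: 3


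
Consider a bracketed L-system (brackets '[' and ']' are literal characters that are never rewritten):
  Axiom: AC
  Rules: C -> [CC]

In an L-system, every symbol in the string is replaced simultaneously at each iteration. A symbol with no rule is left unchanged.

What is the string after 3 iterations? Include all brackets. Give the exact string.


Step 0: AC
Step 1: A[CC]
Step 2: A[[CC][CC]]
Step 3: A[[[CC][CC]][[CC][CC]]]

Answer: A[[[CC][CC]][[CC][CC]]]


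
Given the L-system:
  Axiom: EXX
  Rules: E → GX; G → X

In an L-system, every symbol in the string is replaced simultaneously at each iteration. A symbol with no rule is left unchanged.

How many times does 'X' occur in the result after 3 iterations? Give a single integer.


Step 0: EXX  (2 'X')
Step 1: GXXX  (3 'X')
Step 2: XXXX  (4 'X')
Step 3: XXXX  (4 'X')

Answer: 4


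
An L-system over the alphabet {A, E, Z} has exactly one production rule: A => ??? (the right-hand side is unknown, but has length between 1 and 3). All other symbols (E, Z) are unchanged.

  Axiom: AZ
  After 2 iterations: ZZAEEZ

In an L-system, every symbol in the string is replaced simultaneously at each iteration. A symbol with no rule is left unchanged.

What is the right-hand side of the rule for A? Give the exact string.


Answer: ZAE

Derivation:
Trying A => ZAE:
  Step 0: AZ
  Step 1: ZAEZ
  Step 2: ZZAEEZ
Matches the given result.


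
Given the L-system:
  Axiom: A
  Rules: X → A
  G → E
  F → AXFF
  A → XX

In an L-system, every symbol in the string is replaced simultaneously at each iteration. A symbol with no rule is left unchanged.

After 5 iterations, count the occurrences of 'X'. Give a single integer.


Answer: 8

Derivation:
Step 0: A  (0 'X')
Step 1: XX  (2 'X')
Step 2: AA  (0 'X')
Step 3: XXXX  (4 'X')
Step 4: AAAA  (0 'X')
Step 5: XXXXXXXX  (8 'X')


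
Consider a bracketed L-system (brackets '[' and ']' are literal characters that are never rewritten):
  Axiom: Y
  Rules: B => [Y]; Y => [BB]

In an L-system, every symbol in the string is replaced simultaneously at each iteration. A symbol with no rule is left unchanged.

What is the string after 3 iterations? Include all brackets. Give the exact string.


Step 0: Y
Step 1: [BB]
Step 2: [[Y][Y]]
Step 3: [[[BB]][[BB]]]

Answer: [[[BB]][[BB]]]


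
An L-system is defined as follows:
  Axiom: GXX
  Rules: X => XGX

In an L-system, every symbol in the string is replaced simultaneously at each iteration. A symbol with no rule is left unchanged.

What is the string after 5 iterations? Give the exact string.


Step 0: GXX
Step 1: GXGXXGX
Step 2: GXGXGXGXXGXGXGX
Step 3: GXGXGXGXGXGXGXGXXGXGXGXGXGXGXGX
Step 4: GXGXGXGXGXGXGXGXGXGXGXGXGXGXGXGXXGXGXGXGXGXGXGXGXGXGXGXGXGXGXGX
Step 5: GXGXGXGXGXGXGXGXGXGXGXGXGXGXGXGXGXGXGXGXGXGXGXGXGXGXGXGXGXGXGXGXXGXGXGXGXGXGXGXGXGXGXGXGXGXGXGXGXGXGXGXGXGXGXGXGXGXGXGXGXGXGXGX

Answer: GXGXGXGXGXGXGXGXGXGXGXGXGXGXGXGXGXGXGXGXGXGXGXGXGXGXGXGXGXGXGXGXXGXGXGXGXGXGXGXGXGXGXGXGXGXGXGXGXGXGXGXGXGXGXGXGXGXGXGXGXGXGXGX


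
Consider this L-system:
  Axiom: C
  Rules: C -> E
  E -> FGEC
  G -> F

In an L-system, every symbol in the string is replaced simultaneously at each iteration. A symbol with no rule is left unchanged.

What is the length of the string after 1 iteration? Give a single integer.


Answer: 1

Derivation:
Step 0: length = 1
Step 1: length = 1


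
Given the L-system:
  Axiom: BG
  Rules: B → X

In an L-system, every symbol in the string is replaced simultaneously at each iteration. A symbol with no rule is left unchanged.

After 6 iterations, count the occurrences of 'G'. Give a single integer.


Step 0: BG  (1 'G')
Step 1: XG  (1 'G')
Step 2: XG  (1 'G')
Step 3: XG  (1 'G')
Step 4: XG  (1 'G')
Step 5: XG  (1 'G')
Step 6: XG  (1 'G')

Answer: 1


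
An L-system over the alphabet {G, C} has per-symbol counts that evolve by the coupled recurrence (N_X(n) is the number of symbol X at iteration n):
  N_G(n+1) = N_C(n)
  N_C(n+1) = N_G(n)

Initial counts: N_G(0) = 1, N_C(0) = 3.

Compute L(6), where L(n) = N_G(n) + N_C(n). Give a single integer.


Answer: 4

Derivation:
Step 0: N_G=1, N_C=3, L=4
Step 1: N_G=3, N_C=1, L=4
Step 2: N_G=1, N_C=3, L=4
Step 3: N_G=3, N_C=1, L=4
Step 4: N_G=1, N_C=3, L=4
Step 5: N_G=3, N_C=1, L=4
Step 6: N_G=1, N_C=3, L=4


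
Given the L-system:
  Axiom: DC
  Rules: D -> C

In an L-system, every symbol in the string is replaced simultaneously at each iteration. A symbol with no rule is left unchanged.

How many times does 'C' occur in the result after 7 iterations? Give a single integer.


Step 0: DC  (1 'C')
Step 1: CC  (2 'C')
Step 2: CC  (2 'C')
Step 3: CC  (2 'C')
Step 4: CC  (2 'C')
Step 5: CC  (2 'C')
Step 6: CC  (2 'C')
Step 7: CC  (2 'C')

Answer: 2


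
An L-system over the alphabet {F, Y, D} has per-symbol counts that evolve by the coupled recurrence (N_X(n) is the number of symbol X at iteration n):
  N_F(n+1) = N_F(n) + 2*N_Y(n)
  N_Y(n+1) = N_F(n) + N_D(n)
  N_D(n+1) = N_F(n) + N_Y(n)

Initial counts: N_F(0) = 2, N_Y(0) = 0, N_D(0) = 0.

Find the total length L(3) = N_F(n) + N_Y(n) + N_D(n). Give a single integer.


Answer: 34

Derivation:
Step 0: N_F=2, N_Y=0, N_D=0, L=2
Step 1: N_F=2, N_Y=2, N_D=2, L=6
Step 2: N_F=6, N_Y=4, N_D=4, L=14
Step 3: N_F=14, N_Y=10, N_D=10, L=34


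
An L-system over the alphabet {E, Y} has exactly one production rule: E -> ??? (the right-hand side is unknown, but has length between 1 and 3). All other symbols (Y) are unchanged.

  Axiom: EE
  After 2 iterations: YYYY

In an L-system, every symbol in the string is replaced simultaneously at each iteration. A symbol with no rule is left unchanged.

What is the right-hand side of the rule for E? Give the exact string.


Answer: YY

Derivation:
Trying E -> YY:
  Step 0: EE
  Step 1: YYYY
  Step 2: YYYY
Matches the given result.


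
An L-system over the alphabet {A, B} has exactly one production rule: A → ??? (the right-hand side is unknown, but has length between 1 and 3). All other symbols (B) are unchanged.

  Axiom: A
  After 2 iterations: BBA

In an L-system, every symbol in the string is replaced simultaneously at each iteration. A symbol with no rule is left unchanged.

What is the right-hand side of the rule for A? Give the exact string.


Trying A → BA:
  Step 0: A
  Step 1: BA
  Step 2: BBA
Matches the given result.

Answer: BA


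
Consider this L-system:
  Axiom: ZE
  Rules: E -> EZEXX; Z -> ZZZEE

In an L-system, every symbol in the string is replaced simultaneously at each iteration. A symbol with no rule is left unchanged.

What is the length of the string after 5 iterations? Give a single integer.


Step 0: length = 2
Step 1: length = 10
Step 2: length = 42
Step 3: length = 170
Step 4: length = 682
Step 5: length = 2730

Answer: 2730


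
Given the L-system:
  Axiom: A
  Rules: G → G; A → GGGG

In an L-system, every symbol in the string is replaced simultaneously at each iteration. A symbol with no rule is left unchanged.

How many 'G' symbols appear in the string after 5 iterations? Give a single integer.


Step 0: A  (0 'G')
Step 1: GGGG  (4 'G')
Step 2: GGGG  (4 'G')
Step 3: GGGG  (4 'G')
Step 4: GGGG  (4 'G')
Step 5: GGGG  (4 'G')

Answer: 4


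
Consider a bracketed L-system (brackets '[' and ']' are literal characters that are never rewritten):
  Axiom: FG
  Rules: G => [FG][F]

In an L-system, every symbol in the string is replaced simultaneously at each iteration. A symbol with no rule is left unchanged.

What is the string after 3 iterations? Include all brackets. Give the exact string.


Answer: F[F[F[FG][F]][F]][F]

Derivation:
Step 0: FG
Step 1: F[FG][F]
Step 2: F[F[FG][F]][F]
Step 3: F[F[F[FG][F]][F]][F]


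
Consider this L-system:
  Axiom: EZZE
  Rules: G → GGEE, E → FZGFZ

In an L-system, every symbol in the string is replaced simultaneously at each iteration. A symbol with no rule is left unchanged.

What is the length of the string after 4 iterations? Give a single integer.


Step 0: length = 4
Step 1: length = 12
Step 2: length = 18
Step 3: length = 46
Step 4: length = 114

Answer: 114


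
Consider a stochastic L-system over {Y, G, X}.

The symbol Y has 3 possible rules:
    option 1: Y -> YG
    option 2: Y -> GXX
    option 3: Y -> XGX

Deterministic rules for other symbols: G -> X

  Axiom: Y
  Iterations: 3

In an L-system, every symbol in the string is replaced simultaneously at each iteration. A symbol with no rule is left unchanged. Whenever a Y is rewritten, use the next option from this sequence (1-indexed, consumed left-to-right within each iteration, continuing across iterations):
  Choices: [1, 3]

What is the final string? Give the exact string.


Answer: XXXX

Derivation:
Step 0: Y
Step 1: YG  (used choices [1])
Step 2: XGXX  (used choices [3])
Step 3: XXXX  (used choices [])


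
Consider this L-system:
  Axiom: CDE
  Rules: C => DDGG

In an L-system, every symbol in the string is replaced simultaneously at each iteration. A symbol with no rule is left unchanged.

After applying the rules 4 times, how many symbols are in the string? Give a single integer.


Answer: 6

Derivation:
Step 0: length = 3
Step 1: length = 6
Step 2: length = 6
Step 3: length = 6
Step 4: length = 6


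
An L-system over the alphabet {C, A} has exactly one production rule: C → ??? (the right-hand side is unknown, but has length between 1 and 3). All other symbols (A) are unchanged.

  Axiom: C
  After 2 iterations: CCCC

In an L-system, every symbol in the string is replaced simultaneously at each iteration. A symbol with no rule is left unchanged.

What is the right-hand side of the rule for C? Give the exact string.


Trying C → CC:
  Step 0: C
  Step 1: CC
  Step 2: CCCC
Matches the given result.

Answer: CC


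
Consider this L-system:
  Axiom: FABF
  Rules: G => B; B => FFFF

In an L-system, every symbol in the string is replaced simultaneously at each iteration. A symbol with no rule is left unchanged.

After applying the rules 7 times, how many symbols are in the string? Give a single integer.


Step 0: length = 4
Step 1: length = 7
Step 2: length = 7
Step 3: length = 7
Step 4: length = 7
Step 5: length = 7
Step 6: length = 7
Step 7: length = 7

Answer: 7


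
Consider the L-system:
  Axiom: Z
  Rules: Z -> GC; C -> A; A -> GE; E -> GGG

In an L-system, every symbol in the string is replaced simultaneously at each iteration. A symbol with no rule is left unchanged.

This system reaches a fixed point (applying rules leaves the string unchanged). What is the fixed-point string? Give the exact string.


Answer: GGGGG

Derivation:
Step 0: Z
Step 1: GC
Step 2: GA
Step 3: GGE
Step 4: GGGGG
Step 5: GGGGG  (unchanged — fixed point at step 4)


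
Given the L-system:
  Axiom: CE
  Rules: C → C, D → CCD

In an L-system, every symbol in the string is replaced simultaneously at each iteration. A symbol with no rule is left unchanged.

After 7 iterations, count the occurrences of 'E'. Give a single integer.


Step 0: CE  (1 'E')
Step 1: CE  (1 'E')
Step 2: CE  (1 'E')
Step 3: CE  (1 'E')
Step 4: CE  (1 'E')
Step 5: CE  (1 'E')
Step 6: CE  (1 'E')
Step 7: CE  (1 'E')

Answer: 1


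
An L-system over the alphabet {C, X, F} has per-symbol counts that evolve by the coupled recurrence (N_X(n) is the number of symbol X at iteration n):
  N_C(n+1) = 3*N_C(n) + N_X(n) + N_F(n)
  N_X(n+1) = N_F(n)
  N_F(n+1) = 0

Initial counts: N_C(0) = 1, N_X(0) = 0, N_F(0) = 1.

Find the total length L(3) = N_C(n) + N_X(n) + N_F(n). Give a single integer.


Step 0: N_C=1, N_X=0, N_F=1, L=2
Step 1: N_C=4, N_X=1, N_F=0, L=5
Step 2: N_C=13, N_X=0, N_F=0, L=13
Step 3: N_C=39, N_X=0, N_F=0, L=39

Answer: 39


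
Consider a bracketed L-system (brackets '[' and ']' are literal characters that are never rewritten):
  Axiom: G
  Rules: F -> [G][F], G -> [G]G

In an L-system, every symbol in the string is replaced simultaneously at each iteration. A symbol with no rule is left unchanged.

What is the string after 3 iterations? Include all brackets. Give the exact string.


Answer: [[[G]G][G]G][[G]G][G]G

Derivation:
Step 0: G
Step 1: [G]G
Step 2: [[G]G][G]G
Step 3: [[[G]G][G]G][[G]G][G]G


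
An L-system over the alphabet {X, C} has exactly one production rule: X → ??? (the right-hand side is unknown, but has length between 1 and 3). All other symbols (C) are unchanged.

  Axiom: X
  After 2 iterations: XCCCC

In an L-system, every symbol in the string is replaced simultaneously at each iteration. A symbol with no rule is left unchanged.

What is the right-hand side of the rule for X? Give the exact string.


Trying X → XCC:
  Step 0: X
  Step 1: XCC
  Step 2: XCCCC
Matches the given result.

Answer: XCC


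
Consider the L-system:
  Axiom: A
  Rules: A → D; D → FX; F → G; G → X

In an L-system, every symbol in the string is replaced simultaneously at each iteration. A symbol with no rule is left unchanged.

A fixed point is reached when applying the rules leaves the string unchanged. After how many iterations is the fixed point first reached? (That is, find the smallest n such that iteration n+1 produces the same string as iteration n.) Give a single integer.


Step 0: A
Step 1: D
Step 2: FX
Step 3: GX
Step 4: XX
Step 5: XX  (unchanged — fixed point at step 4)

Answer: 4


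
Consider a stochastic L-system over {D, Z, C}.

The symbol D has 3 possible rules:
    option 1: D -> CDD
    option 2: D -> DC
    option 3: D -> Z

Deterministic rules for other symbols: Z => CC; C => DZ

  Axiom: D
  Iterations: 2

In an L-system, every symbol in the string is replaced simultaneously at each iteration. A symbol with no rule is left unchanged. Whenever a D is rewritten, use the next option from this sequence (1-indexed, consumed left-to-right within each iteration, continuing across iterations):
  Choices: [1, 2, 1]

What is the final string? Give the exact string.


Answer: DZDCCDD

Derivation:
Step 0: D
Step 1: CDD  (used choices [1])
Step 2: DZDCCDD  (used choices [2, 1])


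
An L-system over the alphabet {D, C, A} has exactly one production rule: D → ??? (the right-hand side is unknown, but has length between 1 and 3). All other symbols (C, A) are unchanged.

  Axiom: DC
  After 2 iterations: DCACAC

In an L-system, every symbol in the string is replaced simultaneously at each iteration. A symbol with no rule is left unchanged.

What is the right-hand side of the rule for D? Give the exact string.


Answer: DCA

Derivation:
Trying D → DCA:
  Step 0: DC
  Step 1: DCAC
  Step 2: DCACAC
Matches the given result.


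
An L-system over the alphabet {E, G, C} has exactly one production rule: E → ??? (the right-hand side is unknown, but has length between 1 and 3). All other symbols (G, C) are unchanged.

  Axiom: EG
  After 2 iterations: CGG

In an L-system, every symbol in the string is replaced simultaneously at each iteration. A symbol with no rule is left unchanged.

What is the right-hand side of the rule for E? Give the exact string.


Answer: CG

Derivation:
Trying E → CG:
  Step 0: EG
  Step 1: CGG
  Step 2: CGG
Matches the given result.


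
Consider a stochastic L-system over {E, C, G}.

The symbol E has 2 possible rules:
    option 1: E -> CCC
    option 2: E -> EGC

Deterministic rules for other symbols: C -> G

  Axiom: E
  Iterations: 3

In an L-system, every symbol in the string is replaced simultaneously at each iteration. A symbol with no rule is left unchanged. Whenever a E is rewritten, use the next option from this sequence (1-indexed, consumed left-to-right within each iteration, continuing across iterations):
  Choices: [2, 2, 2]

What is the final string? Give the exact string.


Answer: EGCGGGG

Derivation:
Step 0: E
Step 1: EGC  (used choices [2])
Step 2: EGCGG  (used choices [2])
Step 3: EGCGGGG  (used choices [2])


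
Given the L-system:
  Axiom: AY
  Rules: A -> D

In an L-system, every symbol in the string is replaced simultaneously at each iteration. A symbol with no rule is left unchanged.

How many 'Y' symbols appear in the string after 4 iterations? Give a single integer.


Step 0: AY  (1 'Y')
Step 1: DY  (1 'Y')
Step 2: DY  (1 'Y')
Step 3: DY  (1 'Y')
Step 4: DY  (1 'Y')

Answer: 1


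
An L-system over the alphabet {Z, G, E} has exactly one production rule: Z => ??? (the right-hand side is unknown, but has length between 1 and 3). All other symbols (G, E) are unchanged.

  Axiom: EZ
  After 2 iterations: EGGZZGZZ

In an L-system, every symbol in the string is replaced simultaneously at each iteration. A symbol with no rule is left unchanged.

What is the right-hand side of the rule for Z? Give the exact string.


Answer: GZZ

Derivation:
Trying Z => GZZ:
  Step 0: EZ
  Step 1: EGZZ
  Step 2: EGGZZGZZ
Matches the given result.


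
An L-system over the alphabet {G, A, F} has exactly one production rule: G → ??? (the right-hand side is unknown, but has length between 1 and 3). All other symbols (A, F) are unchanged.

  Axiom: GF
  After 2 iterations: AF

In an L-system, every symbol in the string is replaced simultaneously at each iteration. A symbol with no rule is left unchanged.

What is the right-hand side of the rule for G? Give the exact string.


Answer: A

Derivation:
Trying G → A:
  Step 0: GF
  Step 1: AF
  Step 2: AF
Matches the given result.


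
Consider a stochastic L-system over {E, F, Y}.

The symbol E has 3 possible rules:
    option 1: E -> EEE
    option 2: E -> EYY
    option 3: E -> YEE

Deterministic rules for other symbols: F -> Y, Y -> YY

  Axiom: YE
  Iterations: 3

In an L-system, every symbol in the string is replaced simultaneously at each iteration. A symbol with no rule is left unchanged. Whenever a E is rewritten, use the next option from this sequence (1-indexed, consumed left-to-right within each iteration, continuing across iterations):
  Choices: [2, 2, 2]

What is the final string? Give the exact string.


Answer: YYYYYYYYEYYYYYYYYYYYYYY

Derivation:
Step 0: YE
Step 1: YYEYY  (used choices [2])
Step 2: YYYYEYYYYYY  (used choices [2])
Step 3: YYYYYYYYEYYYYYYYYYYYYYY  (used choices [2])


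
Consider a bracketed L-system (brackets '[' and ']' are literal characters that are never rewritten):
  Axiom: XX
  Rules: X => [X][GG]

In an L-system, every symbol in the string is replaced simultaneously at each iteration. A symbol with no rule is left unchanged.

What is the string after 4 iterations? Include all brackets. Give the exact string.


Step 0: XX
Step 1: [X][GG][X][GG]
Step 2: [[X][GG]][GG][[X][GG]][GG]
Step 3: [[[X][GG]][GG]][GG][[[X][GG]][GG]][GG]
Step 4: [[[[X][GG]][GG]][GG]][GG][[[[X][GG]][GG]][GG]][GG]

Answer: [[[[X][GG]][GG]][GG]][GG][[[[X][GG]][GG]][GG]][GG]


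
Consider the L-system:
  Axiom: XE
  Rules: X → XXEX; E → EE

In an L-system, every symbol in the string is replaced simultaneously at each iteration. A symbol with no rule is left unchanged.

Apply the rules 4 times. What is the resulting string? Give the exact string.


Step 0: XE
Step 1: XXEXEE
Step 2: XXEXXXEXEEXXEXEEEE
Step 3: XXEXXXEXEEXXEXXXEXXXEXEEXXEXEEEEXXEXXXEXEEXXEXEEEEEEEE
Step 4: XXEXXXEXEEXXEXXXEXXXEXEEXXEXEEEEXXEXXXEXEEXXEXXXEXXXEXEEXXEXXXEXXXEXEEXXEXEEEEXXEXXXEXEEXXEXEEEEEEEEXXEXXXEXEEXXEXXXEXXXEXEEXXEXEEEEXXEXXXEXEEXXEXEEEEEEEEEEEEEEEE

Answer: XXEXXXEXEEXXEXXXEXXXEXEEXXEXEEEEXXEXXXEXEEXXEXXXEXXXEXEEXXEXXXEXXXEXEEXXEXEEEEXXEXXXEXEEXXEXEEEEEEEEXXEXXXEXEEXXEXXXEXXXEXEEXXEXEEEEXXEXXXEXEEXXEXEEEEEEEEEEEEEEEE


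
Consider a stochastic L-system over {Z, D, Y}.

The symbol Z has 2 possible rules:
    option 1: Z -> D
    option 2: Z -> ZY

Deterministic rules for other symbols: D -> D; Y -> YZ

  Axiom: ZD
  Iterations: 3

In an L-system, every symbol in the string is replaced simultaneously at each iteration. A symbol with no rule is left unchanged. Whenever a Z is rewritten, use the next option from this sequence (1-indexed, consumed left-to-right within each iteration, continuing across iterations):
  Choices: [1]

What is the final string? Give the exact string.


Step 0: ZD
Step 1: DD  (used choices [1])
Step 2: DD  (used choices [])
Step 3: DD  (used choices [])

Answer: DD


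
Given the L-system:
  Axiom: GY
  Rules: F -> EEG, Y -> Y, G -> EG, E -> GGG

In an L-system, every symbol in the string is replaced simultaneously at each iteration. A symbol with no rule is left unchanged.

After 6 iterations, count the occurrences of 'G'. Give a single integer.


Answer: 97

Derivation:
Step 0: GY  (1 'G')
Step 1: EGY  (1 'G')
Step 2: GGGEGY  (4 'G')
Step 3: EGEGEGGGGEGY  (7 'G')
Step 4: GGGEGGGGEGGGGEGEGEGEGGGGEGY  (19 'G')
Step 5: EGEGEGGGGEGEGEGEGGGGEGEGEGEGGGGEGGGGEGGGGEGGGGEGEGEGEGGGGEGY  (40 'G')
Step 6: GGGEGGGGEGGGGEGEGEGEGGGGEGGGGEGGGGEGGGGEGEGEGEGGGGEGGGGEGGGGEGGGGEGEGEGEGGGGEGEGEGEGGGGEGEGEGEGGGGEGEGEGEGGGGEGGGGEGGGGEGGGGEGEGEGEGGGGEGY  (97 'G')


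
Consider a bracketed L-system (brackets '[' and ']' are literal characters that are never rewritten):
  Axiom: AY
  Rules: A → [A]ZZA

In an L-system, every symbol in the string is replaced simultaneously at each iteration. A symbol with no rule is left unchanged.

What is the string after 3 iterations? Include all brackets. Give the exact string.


Answer: [[[A]ZZA]ZZ[A]ZZA]ZZ[[A]ZZA]ZZ[A]ZZAY

Derivation:
Step 0: AY
Step 1: [A]ZZAY
Step 2: [[A]ZZA]ZZ[A]ZZAY
Step 3: [[[A]ZZA]ZZ[A]ZZA]ZZ[[A]ZZA]ZZ[A]ZZAY


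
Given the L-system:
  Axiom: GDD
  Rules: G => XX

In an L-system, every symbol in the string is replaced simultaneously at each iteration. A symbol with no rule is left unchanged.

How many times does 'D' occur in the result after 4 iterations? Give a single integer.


Answer: 2

Derivation:
Step 0: GDD  (2 'D')
Step 1: XXDD  (2 'D')
Step 2: XXDD  (2 'D')
Step 3: XXDD  (2 'D')
Step 4: XXDD  (2 'D')


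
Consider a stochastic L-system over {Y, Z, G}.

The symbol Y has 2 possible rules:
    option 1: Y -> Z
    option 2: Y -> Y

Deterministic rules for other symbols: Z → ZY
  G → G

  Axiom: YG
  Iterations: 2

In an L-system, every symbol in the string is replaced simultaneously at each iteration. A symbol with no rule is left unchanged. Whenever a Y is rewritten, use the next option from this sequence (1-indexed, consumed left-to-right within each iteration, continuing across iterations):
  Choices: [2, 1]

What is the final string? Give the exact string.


Answer: ZG

Derivation:
Step 0: YG
Step 1: YG  (used choices [2])
Step 2: ZG  (used choices [1])


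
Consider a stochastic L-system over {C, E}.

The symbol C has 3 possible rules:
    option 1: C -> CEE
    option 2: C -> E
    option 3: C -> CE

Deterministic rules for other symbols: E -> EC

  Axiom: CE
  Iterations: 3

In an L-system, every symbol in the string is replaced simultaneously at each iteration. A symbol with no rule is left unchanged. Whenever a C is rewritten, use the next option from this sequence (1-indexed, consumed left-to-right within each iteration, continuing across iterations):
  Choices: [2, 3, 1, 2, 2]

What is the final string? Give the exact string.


Step 0: CE
Step 1: EEC  (used choices [2])
Step 2: ECECCE  (used choices [3])
Step 3: ECCEEECEEEC  (used choices [1, 2, 2])

Answer: ECCEEECEEEC


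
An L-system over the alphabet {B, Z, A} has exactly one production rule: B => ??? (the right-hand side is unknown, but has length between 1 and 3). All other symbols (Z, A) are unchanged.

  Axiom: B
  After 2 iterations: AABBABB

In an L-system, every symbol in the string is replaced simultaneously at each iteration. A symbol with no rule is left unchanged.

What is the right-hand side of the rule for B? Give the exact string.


Trying B => ABB:
  Step 0: B
  Step 1: ABB
  Step 2: AABBABB
Matches the given result.

Answer: ABB


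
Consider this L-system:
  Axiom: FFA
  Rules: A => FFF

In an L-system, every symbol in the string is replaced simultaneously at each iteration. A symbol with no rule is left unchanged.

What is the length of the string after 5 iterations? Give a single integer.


Answer: 5

Derivation:
Step 0: length = 3
Step 1: length = 5
Step 2: length = 5
Step 3: length = 5
Step 4: length = 5
Step 5: length = 5


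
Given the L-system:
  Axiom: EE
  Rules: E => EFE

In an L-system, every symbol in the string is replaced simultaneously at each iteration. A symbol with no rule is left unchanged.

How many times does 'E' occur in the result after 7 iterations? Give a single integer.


Answer: 256

Derivation:
Step 0: EE  (2 'E')
Step 1: EFEEFE  (4 'E')
Step 2: EFEFEFEEFEFEFE  (8 'E')
Step 3: EFEFEFEFEFEFEFEEFEFEFEFEFEFEFE  (16 'E')
Step 4: EFEFEFEFEFEFEFEFEFEFEFEFEFEFEFEEFEFEFEFEFEFEFEFEFEFEFEFEFEFEFE  (32 'E')
Step 5: EFEFEFEFEFEFEFEFEFEFEFEFEFEFEFEFEFEFEFEFEFEFEFEFEFEFEFEFEFEFEFEEFEFEFEFEFEFEFEFEFEFEFEFEFEFEFEFEFEFEFEFEFEFEFEFEFEFEFEFEFEFEFE  (64 'E')
Step 6: EFEFEFEFEFEFEFEFEFEFEFEFEFEFEFEFEFEFEFEFEFEFEFEFEFEFEFEFEFEFEFEFEFEFEFEFEFEFEFEFEFEFEFEFEFEFEFEFEFEFEFEFEFEFEFEFEFEFEFEFEFEFEFEEFEFEFEFEFEFEFEFEFEFEFEFEFEFEFEFEFEFEFEFEFEFEFEFEFEFEFEFEFEFEFEFEFEFEFEFEFEFEFEFEFEFEFEFEFEFEFEFEFEFEFEFEFEFEFEFEFEFEFEFEFEFEFE  (128 'E')
Step 7: EFEFEFEFEFEFEFEFEFEFEFEFEFEFEFEFEFEFEFEFEFEFEFEFEFEFEFEFEFEFEFEFEFEFEFEFEFEFEFEFEFEFEFEFEFEFEFEFEFEFEFEFEFEFEFEFEFEFEFEFEFEFEFEFEFEFEFEFEFEFEFEFEFEFEFEFEFEFEFEFEFEFEFEFEFEFEFEFEFEFEFEFEFEFEFEFEFEFEFEFEFEFEFEFEFEFEFEFEFEFEFEFEFEFEFEFEFEFEFEFEFEFEFEFEFEFEFEEFEFEFEFEFEFEFEFEFEFEFEFEFEFEFEFEFEFEFEFEFEFEFEFEFEFEFEFEFEFEFEFEFEFEFEFEFEFEFEFEFEFEFEFEFEFEFEFEFEFEFEFEFEFEFEFEFEFEFEFEFEFEFEFEFEFEFEFEFEFEFEFEFEFEFEFEFEFEFEFEFEFEFEFEFEFEFEFEFEFEFEFEFEFEFEFEFEFEFEFEFEFEFEFEFEFEFEFEFEFEFEFEFEFEFEFEFEFEFEFEFEFEFEFEFEFEFE  (256 'E')


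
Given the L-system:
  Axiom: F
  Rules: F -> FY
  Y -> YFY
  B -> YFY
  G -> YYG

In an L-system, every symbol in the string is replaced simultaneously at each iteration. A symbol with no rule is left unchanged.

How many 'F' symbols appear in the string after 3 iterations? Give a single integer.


Step 0: F  (1 'F')
Step 1: FY  (1 'F')
Step 2: FYYFY  (2 'F')
Step 3: FYYFYYFYFYYFY  (5 'F')

Answer: 5


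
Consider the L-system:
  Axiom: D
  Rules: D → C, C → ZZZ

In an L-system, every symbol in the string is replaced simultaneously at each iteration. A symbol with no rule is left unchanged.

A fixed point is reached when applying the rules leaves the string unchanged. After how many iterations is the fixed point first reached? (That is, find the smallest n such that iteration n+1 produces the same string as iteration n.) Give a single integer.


Step 0: D
Step 1: C
Step 2: ZZZ
Step 3: ZZZ  (unchanged — fixed point at step 2)

Answer: 2


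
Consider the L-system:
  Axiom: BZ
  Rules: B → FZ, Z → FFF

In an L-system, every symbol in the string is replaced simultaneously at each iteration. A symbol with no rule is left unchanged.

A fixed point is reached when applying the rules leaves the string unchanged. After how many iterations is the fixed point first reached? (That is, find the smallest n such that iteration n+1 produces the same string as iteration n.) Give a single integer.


Step 0: BZ
Step 1: FZFFF
Step 2: FFFFFFF
Step 3: FFFFFFF  (unchanged — fixed point at step 2)

Answer: 2


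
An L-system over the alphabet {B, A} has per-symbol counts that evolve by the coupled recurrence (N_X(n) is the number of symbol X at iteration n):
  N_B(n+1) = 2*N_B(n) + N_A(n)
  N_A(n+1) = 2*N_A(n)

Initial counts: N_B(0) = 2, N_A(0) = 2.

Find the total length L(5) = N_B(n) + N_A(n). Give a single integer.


Answer: 288

Derivation:
Step 0: N_B=2, N_A=2, L=4
Step 1: N_B=6, N_A=4, L=10
Step 2: N_B=16, N_A=8, L=24
Step 3: N_B=40, N_A=16, L=56
Step 4: N_B=96, N_A=32, L=128
Step 5: N_B=224, N_A=64, L=288


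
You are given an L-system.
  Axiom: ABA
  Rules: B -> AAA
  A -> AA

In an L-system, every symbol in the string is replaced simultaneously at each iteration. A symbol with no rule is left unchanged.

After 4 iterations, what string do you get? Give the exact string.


Answer: AAAAAAAAAAAAAAAAAAAAAAAAAAAAAAAAAAAAAAAAAAAAAAAAAAAAAAAA

Derivation:
Step 0: ABA
Step 1: AAAAAAA
Step 2: AAAAAAAAAAAAAA
Step 3: AAAAAAAAAAAAAAAAAAAAAAAAAAAA
Step 4: AAAAAAAAAAAAAAAAAAAAAAAAAAAAAAAAAAAAAAAAAAAAAAAAAAAAAAAA


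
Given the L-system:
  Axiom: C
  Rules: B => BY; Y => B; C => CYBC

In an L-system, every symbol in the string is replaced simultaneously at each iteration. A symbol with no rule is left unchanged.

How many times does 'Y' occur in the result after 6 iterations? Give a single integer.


Answer: 94

Derivation:
Step 0: C  (0 'Y')
Step 1: CYBC  (1 'Y')
Step 2: CYBCBBYCYBC  (3 'Y')
Step 3: CYBCBBYCYBCBYBYBCYBCBBYCYBC  (8 'Y')
Step 4: CYBCBBYCYBCBYBYBCYBCBBYCYBCBYBBYBBYCYBCBBYCYBCBYBYBCYBCBBYCYBC  (19 'Y')
Step 5: CYBCBBYCYBCBYBYBCYBCBBYCYBCBYBBYBBYCYBCBBYCYBCBYBYBCYBCBBYCYBCBYBBYBYBBYBYBCYBCBBYCYBCBYBYBCYBCBBYCYBCBYBBYBBYCYBCBBYCYBCBYBYBCYBCBBYCYBC  (43 'Y')
Step 6: CYBCBBYCYBCBYBYBCYBCBBYCYBCBYBBYBBYCYBCBBYCYBCBYBYBCYBCBBYCYBCBYBBYBYBBYBYBCYBCBBYCYBCBYBYBCYBCBBYCYBCBYBBYBBYCYBCBBYCYBCBYBYBCYBCBBYCYBCBYBBYBYBBYBBYBYBBYBBYCYBCBBYCYBCBYBYBCYBCBBYCYBCBYBBYBBYCYBCBBYCYBCBYBYBCYBCBBYCYBCBYBBYBYBBYBYBCYBCBBYCYBCBYBYBCYBCBBYCYBCBYBBYBBYCYBCBBYCYBCBYBYBCYBCBBYCYBC  (94 'Y')


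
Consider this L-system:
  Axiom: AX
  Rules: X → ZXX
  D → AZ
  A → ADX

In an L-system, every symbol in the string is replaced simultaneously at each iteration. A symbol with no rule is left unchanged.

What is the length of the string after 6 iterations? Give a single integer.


Step 0: length = 2
Step 1: length = 6
Step 2: length = 15
Step 3: length = 34
Step 4: length = 74
Step 5: length = 157
Step 6: length = 328

Answer: 328
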